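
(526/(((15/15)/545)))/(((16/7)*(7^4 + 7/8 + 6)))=1003345/19263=52.09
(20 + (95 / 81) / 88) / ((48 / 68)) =2425135 / 85536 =28.35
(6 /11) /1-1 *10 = -104 /11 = -9.45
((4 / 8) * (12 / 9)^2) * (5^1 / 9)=40 / 81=0.49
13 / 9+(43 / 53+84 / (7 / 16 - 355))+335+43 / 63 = 2132263144 / 6314049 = 337.70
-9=-9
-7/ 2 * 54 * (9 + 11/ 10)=-19089/ 10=-1908.90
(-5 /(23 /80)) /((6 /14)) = -2800 /69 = -40.58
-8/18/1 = -4/9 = -0.44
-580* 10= -5800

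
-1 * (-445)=445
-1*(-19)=19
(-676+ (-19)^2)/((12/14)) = -735/2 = -367.50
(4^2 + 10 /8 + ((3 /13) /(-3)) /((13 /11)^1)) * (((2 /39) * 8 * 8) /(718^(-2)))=191642953856 /6591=29076460.91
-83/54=-1.54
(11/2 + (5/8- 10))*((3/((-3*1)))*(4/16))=31/32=0.97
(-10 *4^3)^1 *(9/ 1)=-5760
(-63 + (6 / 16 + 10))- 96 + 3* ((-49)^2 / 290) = -143593 / 1160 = -123.79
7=7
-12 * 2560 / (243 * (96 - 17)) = -10240 / 6399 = -1.60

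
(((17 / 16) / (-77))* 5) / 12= -85 / 14784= -0.01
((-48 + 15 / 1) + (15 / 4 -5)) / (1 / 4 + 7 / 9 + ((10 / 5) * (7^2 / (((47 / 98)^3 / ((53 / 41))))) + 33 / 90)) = -0.03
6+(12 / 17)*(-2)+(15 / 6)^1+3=10.09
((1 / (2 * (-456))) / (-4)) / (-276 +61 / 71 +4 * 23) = -71 / 47434944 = -0.00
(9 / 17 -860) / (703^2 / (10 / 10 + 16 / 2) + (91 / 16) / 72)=-0.02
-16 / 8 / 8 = -0.25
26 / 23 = 1.13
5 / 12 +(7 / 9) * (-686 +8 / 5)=-95741 / 180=-531.89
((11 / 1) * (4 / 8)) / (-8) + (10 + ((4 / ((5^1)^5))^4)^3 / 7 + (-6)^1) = 3.31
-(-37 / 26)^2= -1369 / 676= -2.03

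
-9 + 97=88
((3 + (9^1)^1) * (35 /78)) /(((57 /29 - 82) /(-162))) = 328860 /30173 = 10.90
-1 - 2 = -3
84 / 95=0.88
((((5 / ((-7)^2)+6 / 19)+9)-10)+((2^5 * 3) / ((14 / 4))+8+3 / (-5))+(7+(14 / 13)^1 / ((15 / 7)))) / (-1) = -7579316 / 181545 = -41.75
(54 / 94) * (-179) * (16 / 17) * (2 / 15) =-51552 / 3995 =-12.90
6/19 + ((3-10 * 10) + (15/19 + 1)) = -1803/19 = -94.89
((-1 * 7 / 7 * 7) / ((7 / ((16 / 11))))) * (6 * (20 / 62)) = -960 / 341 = -2.82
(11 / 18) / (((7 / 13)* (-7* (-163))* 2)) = 143 / 287532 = 0.00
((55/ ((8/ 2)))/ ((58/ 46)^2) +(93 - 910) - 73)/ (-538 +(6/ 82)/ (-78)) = 1580273045/ 964642138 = 1.64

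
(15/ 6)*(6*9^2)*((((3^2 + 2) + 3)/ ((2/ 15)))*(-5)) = -637875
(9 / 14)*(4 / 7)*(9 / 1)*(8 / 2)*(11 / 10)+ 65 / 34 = 137101 / 8330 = 16.46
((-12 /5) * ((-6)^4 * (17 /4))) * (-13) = 859248 /5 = 171849.60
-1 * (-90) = 90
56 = 56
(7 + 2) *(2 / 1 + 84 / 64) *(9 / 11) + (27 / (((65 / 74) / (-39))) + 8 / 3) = -3093397 / 2640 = -1171.74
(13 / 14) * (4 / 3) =26 / 21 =1.24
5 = 5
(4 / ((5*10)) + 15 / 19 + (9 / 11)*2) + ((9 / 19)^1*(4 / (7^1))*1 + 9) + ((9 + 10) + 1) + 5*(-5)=247851 / 36575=6.78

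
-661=-661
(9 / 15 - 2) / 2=-7 / 10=-0.70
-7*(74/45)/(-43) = 518/1935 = 0.27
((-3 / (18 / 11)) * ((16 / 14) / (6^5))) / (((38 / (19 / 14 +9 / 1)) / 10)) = -7975 / 10859184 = -0.00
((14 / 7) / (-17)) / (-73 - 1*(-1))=1 / 612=0.00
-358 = -358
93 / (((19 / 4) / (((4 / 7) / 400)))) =93 / 3325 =0.03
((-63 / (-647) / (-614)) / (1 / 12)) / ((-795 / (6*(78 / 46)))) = 29484 / 1210643755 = 0.00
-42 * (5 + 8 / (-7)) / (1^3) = -162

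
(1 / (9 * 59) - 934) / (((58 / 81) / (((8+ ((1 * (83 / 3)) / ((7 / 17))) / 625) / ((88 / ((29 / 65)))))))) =-158324564049 / 2952950000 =-53.62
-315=-315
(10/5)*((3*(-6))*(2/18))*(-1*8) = 32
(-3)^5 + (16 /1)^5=1048333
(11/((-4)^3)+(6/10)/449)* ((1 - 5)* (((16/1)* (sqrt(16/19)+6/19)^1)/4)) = 73509/85310+24503* sqrt(19)/42655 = 3.37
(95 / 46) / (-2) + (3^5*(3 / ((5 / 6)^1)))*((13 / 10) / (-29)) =-2684527 / 66700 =-40.25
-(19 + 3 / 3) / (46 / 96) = -960 / 23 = -41.74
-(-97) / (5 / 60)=1164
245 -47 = 198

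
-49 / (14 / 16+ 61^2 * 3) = -392 / 89311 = -0.00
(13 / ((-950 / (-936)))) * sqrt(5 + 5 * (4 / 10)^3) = 29.54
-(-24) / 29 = 24 / 29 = 0.83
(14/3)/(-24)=-7/36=-0.19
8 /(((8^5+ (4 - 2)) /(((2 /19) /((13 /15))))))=24 /809419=0.00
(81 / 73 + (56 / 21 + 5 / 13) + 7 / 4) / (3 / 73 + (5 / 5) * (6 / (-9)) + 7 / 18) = -201939 / 8086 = -24.97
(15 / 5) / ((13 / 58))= 174 / 13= 13.38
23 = 23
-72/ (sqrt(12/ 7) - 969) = 48 * sqrt(21)/ 2190905 + 162792/ 2190905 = 0.07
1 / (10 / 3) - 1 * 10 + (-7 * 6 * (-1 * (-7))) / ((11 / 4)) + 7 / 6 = -19048 / 165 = -115.44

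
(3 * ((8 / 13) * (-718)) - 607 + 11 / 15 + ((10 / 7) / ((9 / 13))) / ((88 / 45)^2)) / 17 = -113.60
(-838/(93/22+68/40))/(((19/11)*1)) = -253495/3097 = -81.85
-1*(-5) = 5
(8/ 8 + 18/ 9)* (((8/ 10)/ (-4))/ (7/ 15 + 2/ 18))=-27/ 26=-1.04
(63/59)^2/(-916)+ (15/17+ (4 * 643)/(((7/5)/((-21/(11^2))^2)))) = 44615999662107/793631978612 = 56.22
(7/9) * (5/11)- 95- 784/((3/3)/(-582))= 45163142/99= 456193.35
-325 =-325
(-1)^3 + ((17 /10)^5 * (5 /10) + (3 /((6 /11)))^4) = 921.16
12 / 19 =0.63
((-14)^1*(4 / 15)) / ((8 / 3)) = -7 / 5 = -1.40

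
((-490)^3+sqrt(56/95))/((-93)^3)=117649000/804357 - 2 *sqrt(1330)/76413915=146.26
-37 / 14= -2.64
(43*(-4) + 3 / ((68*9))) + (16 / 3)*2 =-32911 / 204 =-161.33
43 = 43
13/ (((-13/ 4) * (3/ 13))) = -52/ 3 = -17.33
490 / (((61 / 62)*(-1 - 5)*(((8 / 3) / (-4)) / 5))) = 37975 / 61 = 622.54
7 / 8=0.88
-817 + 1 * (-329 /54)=-44447 /54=-823.09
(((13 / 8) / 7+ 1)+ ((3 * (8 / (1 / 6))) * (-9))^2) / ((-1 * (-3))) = 559872.41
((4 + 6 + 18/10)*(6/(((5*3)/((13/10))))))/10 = 767/1250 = 0.61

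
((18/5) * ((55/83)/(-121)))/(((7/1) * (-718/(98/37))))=126/12127379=0.00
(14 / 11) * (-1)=-14 / 11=-1.27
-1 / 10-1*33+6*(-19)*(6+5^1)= -12871 / 10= -1287.10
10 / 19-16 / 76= 6 / 19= 0.32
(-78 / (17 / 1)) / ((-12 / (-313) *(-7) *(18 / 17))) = 4069 / 252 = 16.15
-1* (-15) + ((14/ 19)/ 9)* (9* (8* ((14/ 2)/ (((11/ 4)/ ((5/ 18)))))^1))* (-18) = -12545/ 209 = -60.02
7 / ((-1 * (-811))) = 7 / 811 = 0.01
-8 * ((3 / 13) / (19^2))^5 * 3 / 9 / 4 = -162 / 2276421984057706693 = -0.00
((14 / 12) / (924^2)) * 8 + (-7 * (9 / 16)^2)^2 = 7352148325 / 1498742784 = 4.91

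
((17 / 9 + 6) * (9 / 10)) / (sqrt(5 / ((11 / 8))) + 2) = 1.82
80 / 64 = 1.25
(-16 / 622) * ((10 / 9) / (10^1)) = -8 / 2799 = -0.00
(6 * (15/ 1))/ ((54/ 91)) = 455/ 3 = 151.67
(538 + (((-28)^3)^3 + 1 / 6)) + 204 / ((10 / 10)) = -63470735715995 / 6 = -10578455952665.83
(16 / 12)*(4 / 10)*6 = 16 / 5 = 3.20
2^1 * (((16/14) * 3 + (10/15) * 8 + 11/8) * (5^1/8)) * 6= 8515/112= 76.03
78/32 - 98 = -1529/16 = -95.56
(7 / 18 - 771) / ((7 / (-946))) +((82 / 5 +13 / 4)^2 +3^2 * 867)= 2830759087 / 25200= 112331.71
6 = 6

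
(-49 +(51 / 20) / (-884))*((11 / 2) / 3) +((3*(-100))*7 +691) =-9352753 / 6240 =-1498.84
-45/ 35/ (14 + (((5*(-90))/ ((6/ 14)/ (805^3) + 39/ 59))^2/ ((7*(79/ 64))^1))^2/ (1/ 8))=-220093808924397847836855490890049352823736329/ 3939695904031981059380751673178656333788870730747351138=-0.00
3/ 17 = 0.18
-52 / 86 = -26 / 43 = -0.60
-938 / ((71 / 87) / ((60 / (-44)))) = 1224090 / 781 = 1567.34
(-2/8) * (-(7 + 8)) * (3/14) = 45/56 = 0.80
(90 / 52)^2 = 2025 / 676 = 3.00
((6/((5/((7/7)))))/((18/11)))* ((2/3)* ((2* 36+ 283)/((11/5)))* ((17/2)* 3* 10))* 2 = 120700/3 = 40233.33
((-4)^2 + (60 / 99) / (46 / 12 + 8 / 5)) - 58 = -75106 / 1793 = -41.89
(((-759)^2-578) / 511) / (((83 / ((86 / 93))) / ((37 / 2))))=915625273 / 3944409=232.13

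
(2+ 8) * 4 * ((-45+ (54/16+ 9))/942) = -1.39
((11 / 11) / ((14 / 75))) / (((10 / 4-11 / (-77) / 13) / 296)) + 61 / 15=4356877 / 6855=635.58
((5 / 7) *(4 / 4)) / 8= 0.09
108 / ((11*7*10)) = 54 / 385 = 0.14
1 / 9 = 0.11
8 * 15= 120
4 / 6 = 2 / 3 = 0.67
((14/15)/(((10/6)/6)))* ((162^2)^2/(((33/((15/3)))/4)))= 77139724032/55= 1402540436.95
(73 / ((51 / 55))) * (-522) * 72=-50299920 / 17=-2958818.82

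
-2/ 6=-1/ 3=-0.33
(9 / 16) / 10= 9 / 160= 0.06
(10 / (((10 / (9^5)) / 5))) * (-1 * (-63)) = 18600435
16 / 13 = 1.23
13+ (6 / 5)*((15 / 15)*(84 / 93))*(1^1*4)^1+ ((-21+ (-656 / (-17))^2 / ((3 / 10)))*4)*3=2657571403 / 44795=59327.41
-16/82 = -8/41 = -0.20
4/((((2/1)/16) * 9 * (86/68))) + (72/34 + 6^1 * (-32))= -1230740/6579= -187.07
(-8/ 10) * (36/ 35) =-144/ 175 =-0.82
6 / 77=0.08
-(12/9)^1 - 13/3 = -17/3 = -5.67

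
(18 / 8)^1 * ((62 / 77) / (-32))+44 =216553 / 4928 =43.94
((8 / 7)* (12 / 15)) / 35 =32 / 1225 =0.03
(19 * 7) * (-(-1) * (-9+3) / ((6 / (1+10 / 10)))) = -266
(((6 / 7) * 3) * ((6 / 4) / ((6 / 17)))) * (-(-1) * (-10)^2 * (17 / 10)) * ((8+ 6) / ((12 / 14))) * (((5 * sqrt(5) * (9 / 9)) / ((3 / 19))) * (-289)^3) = -23194393491325 * sqrt(5) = -51864240543481.38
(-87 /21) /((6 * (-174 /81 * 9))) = 1 /28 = 0.04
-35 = -35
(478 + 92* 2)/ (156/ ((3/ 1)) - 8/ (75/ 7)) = 24825/ 1922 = 12.92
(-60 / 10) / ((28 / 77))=-16.50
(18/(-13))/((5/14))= -252/65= -3.88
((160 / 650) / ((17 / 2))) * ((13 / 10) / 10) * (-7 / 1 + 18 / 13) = -584 / 27625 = -0.02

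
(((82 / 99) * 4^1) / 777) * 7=0.03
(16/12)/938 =2/1407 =0.00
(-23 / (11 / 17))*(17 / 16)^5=-555164087 / 11534336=-48.13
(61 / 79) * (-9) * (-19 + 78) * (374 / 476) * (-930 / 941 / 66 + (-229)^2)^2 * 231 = -14316007381817827892904 / 69952999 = -204651803160259.47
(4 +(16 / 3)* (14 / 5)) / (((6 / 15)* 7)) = 142 / 21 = 6.76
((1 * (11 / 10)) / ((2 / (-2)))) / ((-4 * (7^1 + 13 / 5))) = 11 / 384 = 0.03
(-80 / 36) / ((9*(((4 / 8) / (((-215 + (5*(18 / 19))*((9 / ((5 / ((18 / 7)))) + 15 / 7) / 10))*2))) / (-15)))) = -11267360 / 3591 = -3137.67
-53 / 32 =-1.66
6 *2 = 12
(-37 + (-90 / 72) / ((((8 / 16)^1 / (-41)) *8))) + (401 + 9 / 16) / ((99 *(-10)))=-77911 / 3168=-24.59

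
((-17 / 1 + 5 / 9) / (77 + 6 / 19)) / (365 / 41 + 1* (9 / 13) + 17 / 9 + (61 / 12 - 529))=12464 / 30029185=0.00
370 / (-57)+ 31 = 1397 / 57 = 24.51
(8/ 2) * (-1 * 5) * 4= -80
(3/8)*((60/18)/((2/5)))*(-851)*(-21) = 446775/8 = 55846.88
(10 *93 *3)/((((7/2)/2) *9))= 1240/7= 177.14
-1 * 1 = -1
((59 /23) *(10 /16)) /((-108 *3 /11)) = -3245 /59616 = -0.05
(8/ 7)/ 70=4/ 245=0.02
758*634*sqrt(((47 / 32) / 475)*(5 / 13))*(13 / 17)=120143*sqrt(116090) / 3230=12673.41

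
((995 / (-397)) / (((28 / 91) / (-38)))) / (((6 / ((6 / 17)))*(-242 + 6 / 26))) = -3194945 / 42424214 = -0.08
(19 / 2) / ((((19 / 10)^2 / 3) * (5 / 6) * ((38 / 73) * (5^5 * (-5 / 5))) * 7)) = -1314 / 1579375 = -0.00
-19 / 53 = -0.36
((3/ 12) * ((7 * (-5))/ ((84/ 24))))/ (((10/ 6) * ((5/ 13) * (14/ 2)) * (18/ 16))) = -52/ 105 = -0.50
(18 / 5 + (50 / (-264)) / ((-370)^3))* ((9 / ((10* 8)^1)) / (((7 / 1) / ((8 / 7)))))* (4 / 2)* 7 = 0.93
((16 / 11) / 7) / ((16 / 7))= 1 / 11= 0.09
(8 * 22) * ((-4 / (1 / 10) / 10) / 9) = -704 / 9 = -78.22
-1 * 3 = -3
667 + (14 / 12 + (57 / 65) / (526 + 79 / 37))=5092104139 / 7620990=668.17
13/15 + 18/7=361/105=3.44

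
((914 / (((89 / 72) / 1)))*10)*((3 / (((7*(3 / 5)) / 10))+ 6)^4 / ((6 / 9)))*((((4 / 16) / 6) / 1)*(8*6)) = 661864502.78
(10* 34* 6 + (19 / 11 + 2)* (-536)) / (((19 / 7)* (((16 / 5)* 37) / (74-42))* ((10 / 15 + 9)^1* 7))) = 480 / 7733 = 0.06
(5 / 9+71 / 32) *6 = 799 / 48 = 16.65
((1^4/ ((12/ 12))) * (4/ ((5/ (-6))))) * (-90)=432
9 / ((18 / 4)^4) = 16 / 729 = 0.02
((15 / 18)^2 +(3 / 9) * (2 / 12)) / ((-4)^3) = -3 / 256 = -0.01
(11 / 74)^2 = 121 / 5476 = 0.02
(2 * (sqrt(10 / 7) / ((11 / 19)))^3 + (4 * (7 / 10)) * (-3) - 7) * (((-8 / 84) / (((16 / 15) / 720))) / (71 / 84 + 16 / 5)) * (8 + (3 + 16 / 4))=6237000 / 1699 - 55557900000 * sqrt(70) / 110807081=-523.97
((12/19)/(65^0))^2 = 144/361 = 0.40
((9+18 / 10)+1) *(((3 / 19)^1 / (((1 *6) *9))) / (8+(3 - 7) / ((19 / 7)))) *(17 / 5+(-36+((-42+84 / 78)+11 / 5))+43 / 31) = -8314339 / 22487400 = -0.37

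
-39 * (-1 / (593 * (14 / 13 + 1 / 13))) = 169 / 2965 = 0.06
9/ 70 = 0.13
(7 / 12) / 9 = 7 / 108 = 0.06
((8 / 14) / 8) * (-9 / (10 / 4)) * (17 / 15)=-51 / 175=-0.29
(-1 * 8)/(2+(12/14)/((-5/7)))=-10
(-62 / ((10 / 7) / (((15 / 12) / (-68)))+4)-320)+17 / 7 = -572015 / 1806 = -316.73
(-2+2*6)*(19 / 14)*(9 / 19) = 45 / 7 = 6.43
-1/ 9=-0.11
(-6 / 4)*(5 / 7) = -15 / 14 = -1.07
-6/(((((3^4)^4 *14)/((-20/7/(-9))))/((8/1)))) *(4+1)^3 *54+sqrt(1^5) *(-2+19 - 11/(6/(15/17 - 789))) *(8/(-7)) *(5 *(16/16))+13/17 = -33279530693387/3984213177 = -8352.85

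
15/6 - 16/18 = 29/18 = 1.61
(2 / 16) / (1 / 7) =7 / 8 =0.88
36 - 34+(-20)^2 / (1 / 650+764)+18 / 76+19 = 410637007 / 18870838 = 21.76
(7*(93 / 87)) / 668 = 217 / 19372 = 0.01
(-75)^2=5625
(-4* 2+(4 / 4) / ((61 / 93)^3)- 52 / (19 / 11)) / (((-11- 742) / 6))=298102922 / 1082472389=0.28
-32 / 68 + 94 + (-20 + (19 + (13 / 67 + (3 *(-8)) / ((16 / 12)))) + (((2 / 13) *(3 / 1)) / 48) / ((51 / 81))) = 8853249 / 118456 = 74.74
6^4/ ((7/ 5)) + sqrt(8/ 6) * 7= 14 * sqrt(3)/ 3 + 6480/ 7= 933.80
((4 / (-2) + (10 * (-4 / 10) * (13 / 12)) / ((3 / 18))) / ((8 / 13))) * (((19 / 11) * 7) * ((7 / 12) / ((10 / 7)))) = -593047 / 2640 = -224.64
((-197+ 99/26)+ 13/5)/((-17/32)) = 396432/1105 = 358.76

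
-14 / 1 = -14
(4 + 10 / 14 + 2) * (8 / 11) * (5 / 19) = 1880 / 1463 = 1.29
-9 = -9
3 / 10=0.30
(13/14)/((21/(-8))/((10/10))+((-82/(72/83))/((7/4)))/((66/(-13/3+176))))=-46332/7141157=-0.01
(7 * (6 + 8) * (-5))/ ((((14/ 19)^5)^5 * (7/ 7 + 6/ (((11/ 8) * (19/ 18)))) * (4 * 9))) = -97264937994227613565757042743121455/ 17736872289676642414974430347264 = -5483.77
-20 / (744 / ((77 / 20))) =-77 / 744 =-0.10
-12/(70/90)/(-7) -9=-333/49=-6.80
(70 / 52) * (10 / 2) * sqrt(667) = 175 * sqrt(667) / 26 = 173.83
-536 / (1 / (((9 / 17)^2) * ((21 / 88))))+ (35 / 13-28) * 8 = -9848699 / 41327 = -238.31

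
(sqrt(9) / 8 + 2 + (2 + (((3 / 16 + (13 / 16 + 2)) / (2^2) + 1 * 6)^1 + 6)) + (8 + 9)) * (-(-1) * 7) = 1911 / 8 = 238.88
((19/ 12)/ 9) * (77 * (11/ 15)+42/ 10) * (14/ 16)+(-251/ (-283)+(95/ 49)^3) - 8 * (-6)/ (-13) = 7752824986729/ 560948549616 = 13.82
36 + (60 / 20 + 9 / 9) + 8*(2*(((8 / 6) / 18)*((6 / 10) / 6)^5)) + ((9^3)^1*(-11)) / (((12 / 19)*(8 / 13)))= -55598990593 / 2700000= -20592.22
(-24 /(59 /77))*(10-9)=-1848 /59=-31.32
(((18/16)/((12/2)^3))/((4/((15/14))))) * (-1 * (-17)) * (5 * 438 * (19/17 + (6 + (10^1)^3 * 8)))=745262475/1792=415883.08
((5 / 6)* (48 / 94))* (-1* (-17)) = 340 / 47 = 7.23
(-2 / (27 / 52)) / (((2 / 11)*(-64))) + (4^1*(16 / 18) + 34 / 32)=1069 / 216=4.95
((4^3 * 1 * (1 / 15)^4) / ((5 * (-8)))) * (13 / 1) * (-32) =3328 / 253125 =0.01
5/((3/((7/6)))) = 35/18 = 1.94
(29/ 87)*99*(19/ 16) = 627/ 16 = 39.19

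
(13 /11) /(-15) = -13 /165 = -0.08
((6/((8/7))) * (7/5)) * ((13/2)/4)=1911/160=11.94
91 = 91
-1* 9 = -9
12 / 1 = 12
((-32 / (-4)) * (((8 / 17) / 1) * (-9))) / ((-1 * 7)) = 576 / 119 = 4.84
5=5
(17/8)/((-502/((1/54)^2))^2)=17/17142432993792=0.00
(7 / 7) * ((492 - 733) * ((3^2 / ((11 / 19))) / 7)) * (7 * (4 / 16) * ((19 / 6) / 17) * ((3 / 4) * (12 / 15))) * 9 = -7047081 / 7480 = -942.12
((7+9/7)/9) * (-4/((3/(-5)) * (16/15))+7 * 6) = 5597/126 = 44.42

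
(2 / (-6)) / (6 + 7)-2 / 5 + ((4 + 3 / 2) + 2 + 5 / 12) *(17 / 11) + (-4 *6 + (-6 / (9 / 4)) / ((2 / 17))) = -299077 / 8580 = -34.86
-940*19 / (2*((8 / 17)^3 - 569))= 8774618 / 558997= 15.70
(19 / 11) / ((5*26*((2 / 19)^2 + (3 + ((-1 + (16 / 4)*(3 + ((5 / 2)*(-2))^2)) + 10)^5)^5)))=6859 / 6060068001713139150128276706711226901673777953836890865240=0.00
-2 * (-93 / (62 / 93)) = 279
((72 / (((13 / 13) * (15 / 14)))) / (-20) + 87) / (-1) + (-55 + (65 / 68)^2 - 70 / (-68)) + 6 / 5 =-15663439 / 115600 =-135.50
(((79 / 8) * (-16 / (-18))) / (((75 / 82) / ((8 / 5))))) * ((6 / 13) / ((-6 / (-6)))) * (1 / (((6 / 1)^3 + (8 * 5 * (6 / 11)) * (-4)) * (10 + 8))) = 71258 / 23297625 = 0.00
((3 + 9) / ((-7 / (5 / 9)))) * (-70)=200 / 3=66.67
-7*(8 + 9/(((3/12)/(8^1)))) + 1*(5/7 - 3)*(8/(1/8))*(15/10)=-16040/7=-2291.43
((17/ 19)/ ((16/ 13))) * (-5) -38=-12657/ 304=-41.63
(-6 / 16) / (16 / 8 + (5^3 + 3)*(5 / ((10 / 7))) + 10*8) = -0.00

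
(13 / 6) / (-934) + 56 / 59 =313057 / 330636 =0.95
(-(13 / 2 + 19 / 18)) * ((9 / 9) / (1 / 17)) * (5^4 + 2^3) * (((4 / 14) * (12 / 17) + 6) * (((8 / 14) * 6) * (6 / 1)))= -508263552 / 49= -10372725.55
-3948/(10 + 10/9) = -8883/25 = -355.32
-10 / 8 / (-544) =5 / 2176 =0.00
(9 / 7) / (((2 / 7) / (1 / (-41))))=-9 / 82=-0.11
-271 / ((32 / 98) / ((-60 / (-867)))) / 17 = -3.38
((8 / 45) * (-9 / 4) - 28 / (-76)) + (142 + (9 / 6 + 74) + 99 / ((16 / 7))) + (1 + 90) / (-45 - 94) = 54959473 / 211280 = 260.13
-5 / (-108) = 5 / 108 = 0.05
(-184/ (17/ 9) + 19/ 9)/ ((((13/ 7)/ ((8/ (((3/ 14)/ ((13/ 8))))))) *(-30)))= 714469/ 6885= 103.77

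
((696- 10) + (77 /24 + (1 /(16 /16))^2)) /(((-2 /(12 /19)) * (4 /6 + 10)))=-49695 /2432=-20.43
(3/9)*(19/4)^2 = 361/48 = 7.52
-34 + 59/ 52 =-1709/ 52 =-32.87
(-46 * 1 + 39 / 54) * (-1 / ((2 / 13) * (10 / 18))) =2119 / 4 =529.75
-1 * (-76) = 76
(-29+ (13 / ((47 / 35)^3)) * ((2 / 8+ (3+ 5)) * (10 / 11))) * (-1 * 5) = -11694455 / 207646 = -56.32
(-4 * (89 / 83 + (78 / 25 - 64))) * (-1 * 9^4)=-1569593.56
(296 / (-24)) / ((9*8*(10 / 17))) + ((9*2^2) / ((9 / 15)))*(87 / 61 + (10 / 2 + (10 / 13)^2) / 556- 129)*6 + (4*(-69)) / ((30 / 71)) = -46576.43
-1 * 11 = -11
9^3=729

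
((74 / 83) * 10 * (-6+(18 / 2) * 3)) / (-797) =-0.23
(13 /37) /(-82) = -0.00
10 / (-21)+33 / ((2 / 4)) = 1376 / 21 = 65.52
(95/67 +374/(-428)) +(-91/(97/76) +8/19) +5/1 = -1726442351/26424934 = -65.33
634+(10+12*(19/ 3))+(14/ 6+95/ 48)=11589/ 16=724.31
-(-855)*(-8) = -6840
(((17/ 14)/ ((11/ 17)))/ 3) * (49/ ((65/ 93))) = 62713/ 1430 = 43.86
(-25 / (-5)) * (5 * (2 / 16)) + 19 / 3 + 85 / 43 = 11801 / 1032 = 11.44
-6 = -6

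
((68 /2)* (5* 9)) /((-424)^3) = -765 /38112512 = -0.00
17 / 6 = 2.83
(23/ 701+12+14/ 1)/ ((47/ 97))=1770153/ 32947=53.73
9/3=3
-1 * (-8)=8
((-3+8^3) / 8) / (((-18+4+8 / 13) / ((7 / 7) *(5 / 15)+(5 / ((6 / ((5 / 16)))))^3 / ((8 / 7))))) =-16335196007 / 9852420096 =-1.66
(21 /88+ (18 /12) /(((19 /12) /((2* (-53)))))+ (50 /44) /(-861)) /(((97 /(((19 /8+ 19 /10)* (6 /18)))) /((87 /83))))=-30234849 /19598656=-1.54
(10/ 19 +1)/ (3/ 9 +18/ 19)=87/ 73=1.19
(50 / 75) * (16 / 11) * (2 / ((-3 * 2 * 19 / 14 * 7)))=-64 / 1881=-0.03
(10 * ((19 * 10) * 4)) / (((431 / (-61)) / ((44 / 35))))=-4079680 / 3017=-1352.23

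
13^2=169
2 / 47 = 0.04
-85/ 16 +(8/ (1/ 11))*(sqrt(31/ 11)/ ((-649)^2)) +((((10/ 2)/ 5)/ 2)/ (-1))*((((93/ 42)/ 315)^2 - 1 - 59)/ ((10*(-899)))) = -929412543457/ 174838419000 +8*sqrt(341)/ 421201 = -5.32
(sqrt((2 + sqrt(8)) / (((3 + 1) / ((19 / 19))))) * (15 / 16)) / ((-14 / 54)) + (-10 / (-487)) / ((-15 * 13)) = -3.97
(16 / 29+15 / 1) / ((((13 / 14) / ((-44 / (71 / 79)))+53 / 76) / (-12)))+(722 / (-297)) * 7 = -526043202650 / 1800866331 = -292.11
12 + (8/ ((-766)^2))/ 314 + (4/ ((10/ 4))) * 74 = 130.40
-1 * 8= -8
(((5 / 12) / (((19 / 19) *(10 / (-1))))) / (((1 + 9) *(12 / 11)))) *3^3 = -33 / 320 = -0.10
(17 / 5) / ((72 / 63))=119 / 40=2.98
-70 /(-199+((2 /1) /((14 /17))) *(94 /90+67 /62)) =195300 /540811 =0.36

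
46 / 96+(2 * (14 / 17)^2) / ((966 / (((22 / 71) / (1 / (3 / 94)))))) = 510178681 / 1064689872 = 0.48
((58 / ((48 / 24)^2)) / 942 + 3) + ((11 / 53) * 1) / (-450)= 22578521 / 7488900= 3.01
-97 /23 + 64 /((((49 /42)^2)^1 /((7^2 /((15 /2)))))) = 302.98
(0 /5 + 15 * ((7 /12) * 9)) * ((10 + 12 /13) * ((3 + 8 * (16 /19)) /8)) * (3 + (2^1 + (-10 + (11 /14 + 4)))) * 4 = -1773225 /1976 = -897.38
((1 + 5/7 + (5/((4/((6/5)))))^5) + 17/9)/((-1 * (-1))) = 22573/2016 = 11.20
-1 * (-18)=18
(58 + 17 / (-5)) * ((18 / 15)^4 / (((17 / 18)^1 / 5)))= 6368544 / 10625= 599.39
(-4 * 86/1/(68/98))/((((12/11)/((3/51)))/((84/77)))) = -8428/289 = -29.16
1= 1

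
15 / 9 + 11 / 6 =7 / 2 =3.50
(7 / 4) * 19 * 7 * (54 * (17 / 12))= 142443 / 8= 17805.38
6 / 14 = 3 / 7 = 0.43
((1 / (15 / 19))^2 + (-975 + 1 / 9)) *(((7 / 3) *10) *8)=-24526768 / 135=-181679.76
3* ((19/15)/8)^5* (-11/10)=-27237089/82944000000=-0.00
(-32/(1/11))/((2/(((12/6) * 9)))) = -3168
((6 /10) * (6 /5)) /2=9 /25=0.36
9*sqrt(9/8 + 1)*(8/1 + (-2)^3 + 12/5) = 31.49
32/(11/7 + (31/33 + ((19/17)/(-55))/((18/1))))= 3769920/295667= 12.75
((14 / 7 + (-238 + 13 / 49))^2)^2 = 17802391002211201 / 5764801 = 3088118913.77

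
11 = 11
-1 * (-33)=33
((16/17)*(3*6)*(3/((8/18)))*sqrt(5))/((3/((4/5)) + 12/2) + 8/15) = 116640*sqrt(5)/10489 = 24.87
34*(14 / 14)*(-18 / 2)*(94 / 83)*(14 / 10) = -201348 / 415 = -485.18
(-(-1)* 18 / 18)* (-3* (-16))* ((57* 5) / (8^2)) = 855 / 4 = 213.75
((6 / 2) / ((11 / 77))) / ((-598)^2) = 21 / 357604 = 0.00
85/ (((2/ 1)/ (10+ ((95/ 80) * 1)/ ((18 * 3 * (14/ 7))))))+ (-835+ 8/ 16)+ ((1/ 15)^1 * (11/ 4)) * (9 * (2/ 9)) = -408.67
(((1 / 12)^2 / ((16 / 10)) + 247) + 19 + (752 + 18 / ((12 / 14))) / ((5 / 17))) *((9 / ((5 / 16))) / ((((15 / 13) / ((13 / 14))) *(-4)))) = -2817334273 / 168000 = -16769.85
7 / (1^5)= 7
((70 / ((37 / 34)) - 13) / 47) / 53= 1899 / 92167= 0.02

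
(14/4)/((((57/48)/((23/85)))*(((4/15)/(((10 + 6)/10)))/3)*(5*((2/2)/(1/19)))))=23184/153425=0.15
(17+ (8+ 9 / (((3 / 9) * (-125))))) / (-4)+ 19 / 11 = -12289 / 2750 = -4.47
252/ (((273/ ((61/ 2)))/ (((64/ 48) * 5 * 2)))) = 4880/ 13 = 375.38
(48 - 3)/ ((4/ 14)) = 315/ 2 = 157.50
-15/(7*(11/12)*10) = -18/77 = -0.23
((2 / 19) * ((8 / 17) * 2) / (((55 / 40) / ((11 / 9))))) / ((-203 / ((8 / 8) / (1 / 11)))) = -0.00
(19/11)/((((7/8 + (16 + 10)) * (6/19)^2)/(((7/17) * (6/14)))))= 13718/120615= 0.11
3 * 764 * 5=11460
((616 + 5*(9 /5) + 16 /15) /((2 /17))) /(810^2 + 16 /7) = 1117529 /137781480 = 0.01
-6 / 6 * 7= -7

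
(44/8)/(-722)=-11/1444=-0.01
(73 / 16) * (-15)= -1095 / 16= -68.44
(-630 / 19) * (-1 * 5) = 3150 / 19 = 165.79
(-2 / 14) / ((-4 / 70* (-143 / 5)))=-25 / 286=-0.09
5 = 5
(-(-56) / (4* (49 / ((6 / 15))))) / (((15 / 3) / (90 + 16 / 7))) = 2584 / 1225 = 2.11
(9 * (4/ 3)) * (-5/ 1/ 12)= -5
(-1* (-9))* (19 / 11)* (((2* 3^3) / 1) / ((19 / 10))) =4860 / 11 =441.82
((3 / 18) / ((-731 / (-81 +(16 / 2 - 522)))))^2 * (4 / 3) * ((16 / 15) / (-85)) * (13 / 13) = -784 / 2546073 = -0.00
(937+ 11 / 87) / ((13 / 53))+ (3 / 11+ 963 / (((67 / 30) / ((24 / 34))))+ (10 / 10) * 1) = 58470017416 / 14170299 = 4126.24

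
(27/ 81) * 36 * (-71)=-852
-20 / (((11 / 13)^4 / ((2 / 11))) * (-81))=1142440 / 13045131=0.09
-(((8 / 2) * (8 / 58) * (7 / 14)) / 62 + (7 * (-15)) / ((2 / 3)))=283177 / 1798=157.50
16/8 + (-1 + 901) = 902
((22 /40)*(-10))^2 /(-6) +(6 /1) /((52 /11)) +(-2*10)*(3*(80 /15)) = -101017 /312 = -323.77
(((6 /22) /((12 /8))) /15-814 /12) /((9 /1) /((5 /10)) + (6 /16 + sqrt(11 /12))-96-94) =358096 * sqrt(33) /933109815 + 122916452 /311036605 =0.40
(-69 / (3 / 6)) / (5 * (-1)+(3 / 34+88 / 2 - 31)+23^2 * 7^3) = -1564 / 2056491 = -0.00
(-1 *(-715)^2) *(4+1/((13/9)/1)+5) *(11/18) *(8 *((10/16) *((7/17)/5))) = -21196175/17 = -1246833.82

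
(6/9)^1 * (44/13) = 88/39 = 2.26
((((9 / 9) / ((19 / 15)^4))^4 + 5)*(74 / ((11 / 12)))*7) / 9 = 3001862786673592406550160 / 9518566647731498533473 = 315.37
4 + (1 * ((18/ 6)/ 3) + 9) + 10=24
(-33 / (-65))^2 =1089 / 4225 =0.26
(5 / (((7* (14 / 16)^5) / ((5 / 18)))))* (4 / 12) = 409600 / 3176523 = 0.13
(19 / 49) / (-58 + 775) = 19 / 35133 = 0.00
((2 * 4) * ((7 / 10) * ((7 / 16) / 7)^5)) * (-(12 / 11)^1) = -21 / 3604480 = -0.00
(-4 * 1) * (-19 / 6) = 38 / 3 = 12.67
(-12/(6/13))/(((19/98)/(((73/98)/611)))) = -146/893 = -0.16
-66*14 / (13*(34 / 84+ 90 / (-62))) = 1203048 / 17719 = 67.90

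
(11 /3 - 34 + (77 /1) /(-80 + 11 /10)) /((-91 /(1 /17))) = 3529 /174369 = 0.02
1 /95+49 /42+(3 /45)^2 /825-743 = -5232632587 /7053750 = -741.82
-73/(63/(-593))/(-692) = -43289/43596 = -0.99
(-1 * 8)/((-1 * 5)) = 8/5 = 1.60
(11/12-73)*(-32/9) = 6920/27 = 256.30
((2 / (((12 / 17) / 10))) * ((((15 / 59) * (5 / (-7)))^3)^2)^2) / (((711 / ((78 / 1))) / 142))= 1104519199132919311523437500 / 1945484213797355963564473613266399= 0.00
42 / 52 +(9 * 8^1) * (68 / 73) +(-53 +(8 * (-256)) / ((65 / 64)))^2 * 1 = 2641886069619 / 616850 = 4282866.29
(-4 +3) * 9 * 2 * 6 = -108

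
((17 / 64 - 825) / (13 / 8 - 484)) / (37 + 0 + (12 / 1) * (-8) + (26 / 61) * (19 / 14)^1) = -22538341 / 770132912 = -0.03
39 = 39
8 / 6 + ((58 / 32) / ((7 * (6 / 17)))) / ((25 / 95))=4.12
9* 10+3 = 93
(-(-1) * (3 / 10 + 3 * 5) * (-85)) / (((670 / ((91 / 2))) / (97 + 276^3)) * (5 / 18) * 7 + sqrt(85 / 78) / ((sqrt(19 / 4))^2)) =773762134262393835 / 21101072252586498244 - 7667602130078048662101 * sqrt(6630) / 105505361262932491220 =-5917.51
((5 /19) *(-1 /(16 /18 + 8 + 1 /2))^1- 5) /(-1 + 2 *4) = -16145 /22477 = -0.72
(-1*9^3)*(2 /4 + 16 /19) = -978.39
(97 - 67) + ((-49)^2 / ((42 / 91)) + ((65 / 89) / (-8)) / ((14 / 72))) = 9778042 / 1869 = 5231.70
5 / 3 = 1.67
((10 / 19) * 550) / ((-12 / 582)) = -266750 / 19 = -14039.47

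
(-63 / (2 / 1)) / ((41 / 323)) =-20349 / 82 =-248.16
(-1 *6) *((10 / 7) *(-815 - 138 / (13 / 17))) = 776460 / 91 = 8532.53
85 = 85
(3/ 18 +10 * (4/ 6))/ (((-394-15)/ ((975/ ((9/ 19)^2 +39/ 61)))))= -58685965/ 3111672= -18.86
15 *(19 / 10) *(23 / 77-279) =-611610 / 77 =-7942.99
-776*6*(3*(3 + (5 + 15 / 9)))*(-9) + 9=1215225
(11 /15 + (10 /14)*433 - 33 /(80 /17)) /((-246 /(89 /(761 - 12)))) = -45305539 /309546720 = -0.15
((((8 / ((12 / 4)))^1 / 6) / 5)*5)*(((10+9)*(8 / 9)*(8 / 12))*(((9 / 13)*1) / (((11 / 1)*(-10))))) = -608 / 19305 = -0.03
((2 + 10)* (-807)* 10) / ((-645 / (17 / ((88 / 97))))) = 1330743 / 473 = 2813.41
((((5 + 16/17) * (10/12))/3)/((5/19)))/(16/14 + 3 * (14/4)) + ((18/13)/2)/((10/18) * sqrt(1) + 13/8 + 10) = 169310105/284329539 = 0.60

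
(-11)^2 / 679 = 121 / 679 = 0.18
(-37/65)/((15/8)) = -296/975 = -0.30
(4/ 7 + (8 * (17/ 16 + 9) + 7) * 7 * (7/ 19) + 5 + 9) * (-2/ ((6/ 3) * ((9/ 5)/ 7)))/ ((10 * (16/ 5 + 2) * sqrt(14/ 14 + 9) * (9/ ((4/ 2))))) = -63901 * sqrt(10)/ 160056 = -1.26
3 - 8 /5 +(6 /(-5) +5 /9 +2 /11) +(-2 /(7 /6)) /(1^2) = -2692 /3465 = -0.78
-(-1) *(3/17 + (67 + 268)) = 5698/17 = 335.18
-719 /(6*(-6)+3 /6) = 1438 /71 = 20.25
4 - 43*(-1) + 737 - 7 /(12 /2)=4697 /6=782.83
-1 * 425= -425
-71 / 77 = -0.92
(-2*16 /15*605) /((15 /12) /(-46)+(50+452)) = -712448 /277089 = -2.57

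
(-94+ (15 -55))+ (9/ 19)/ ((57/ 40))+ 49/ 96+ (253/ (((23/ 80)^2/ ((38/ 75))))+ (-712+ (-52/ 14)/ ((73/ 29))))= 286832292673/ 407311968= 704.21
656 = 656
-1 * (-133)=133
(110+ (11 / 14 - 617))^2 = 50225569 / 196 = 256252.90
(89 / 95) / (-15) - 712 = -1014689 / 1425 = -712.06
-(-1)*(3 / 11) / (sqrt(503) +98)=294 / 100111 - 3*sqrt(503) / 100111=0.00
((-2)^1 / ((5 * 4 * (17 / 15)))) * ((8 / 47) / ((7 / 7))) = -12 / 799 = -0.02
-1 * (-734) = 734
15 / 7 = 2.14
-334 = -334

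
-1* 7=-7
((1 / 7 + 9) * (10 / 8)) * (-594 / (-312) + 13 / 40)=2318 / 91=25.47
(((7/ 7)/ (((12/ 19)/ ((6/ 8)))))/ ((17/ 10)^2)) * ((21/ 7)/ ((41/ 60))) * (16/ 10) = 34200/ 11849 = 2.89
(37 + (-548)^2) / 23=300341 / 23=13058.30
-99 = -99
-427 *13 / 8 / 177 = -5551 / 1416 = -3.92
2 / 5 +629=3147 / 5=629.40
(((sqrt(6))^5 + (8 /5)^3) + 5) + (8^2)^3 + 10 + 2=36* sqrt(6) + 32770637 /125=262253.28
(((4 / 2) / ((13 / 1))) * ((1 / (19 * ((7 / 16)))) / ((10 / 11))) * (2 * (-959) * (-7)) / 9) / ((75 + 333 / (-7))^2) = 516901 / 12804480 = 0.04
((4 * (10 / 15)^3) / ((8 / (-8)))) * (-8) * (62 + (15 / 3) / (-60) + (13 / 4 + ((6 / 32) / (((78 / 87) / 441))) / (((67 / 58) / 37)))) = 2019645776 / 70551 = 28626.75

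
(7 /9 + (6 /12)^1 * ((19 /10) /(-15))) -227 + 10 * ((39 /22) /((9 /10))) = -2045227 /9900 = -206.59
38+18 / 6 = 41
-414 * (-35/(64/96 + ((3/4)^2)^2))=2225664/151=14739.50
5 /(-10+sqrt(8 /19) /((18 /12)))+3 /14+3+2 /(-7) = 72511 /29869 - 15 * sqrt(38) /4267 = 2.41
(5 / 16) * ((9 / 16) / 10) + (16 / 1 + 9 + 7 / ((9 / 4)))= 129617 / 4608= 28.13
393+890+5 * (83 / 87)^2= 9745472 / 7569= 1287.55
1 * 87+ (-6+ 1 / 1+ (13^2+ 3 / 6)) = 503 / 2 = 251.50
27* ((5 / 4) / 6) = 45 / 8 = 5.62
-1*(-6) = 6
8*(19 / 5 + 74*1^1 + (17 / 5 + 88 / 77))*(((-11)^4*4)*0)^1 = 0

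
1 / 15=0.07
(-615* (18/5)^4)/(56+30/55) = -71016264/38875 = -1826.78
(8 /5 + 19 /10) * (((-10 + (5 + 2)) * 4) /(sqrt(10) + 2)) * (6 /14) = 6 - 3 * sqrt(10) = -3.49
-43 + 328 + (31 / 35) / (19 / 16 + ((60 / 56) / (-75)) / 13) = 2467993 / 8637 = 285.75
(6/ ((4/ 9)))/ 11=27/ 22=1.23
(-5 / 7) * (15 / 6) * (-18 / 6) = 75 / 14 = 5.36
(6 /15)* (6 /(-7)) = -0.34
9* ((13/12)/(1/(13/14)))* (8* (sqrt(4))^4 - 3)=63375/56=1131.70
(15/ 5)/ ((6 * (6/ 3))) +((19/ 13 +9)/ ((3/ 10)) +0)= 5479/ 156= 35.12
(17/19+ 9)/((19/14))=2632/361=7.29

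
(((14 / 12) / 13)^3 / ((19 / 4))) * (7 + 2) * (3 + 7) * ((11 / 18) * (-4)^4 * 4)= 9658880 / 1127061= 8.57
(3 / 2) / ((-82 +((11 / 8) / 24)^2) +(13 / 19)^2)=-19961856 / 1084974431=-0.02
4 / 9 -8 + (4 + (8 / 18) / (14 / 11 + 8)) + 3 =-233 / 459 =-0.51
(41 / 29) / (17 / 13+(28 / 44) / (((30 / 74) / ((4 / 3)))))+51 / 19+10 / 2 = 97665487 / 12057533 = 8.10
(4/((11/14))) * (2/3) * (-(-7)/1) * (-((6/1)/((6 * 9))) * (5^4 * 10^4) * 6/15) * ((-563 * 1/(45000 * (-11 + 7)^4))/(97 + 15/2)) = 3448375/1117314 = 3.09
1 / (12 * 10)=1 / 120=0.01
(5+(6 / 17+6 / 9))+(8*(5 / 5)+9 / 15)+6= 5258 / 255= 20.62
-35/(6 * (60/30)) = -35/12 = -2.92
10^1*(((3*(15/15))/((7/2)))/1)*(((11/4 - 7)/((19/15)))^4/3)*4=21141253125/14595952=1448.43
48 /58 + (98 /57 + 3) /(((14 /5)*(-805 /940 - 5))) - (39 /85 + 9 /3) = -2.92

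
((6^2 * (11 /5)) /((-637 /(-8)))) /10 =1584 /15925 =0.10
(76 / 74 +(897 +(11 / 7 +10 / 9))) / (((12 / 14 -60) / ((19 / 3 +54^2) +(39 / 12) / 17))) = -44508.26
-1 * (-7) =7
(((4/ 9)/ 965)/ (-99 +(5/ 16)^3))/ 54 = -8192/ 95059348605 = -0.00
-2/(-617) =2/617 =0.00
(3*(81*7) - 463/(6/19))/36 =1409/216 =6.52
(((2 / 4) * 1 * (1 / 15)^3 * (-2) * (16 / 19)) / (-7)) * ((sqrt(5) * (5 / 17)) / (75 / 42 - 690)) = -32 * sqrt(5) / 2100670875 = -0.00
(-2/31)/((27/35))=-70/837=-0.08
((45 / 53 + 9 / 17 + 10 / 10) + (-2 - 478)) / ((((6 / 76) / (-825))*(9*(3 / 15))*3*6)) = 11242554125 / 72981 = 154047.69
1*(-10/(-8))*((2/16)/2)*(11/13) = 55/832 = 0.07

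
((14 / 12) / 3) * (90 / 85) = 7 / 17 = 0.41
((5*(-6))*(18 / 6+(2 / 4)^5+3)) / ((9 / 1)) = -965 / 48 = -20.10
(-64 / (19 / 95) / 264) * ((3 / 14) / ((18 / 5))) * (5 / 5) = -50 / 693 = -0.07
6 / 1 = 6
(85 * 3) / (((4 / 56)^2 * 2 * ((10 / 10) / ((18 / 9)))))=49980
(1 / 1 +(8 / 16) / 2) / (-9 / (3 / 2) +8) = 5 / 8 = 0.62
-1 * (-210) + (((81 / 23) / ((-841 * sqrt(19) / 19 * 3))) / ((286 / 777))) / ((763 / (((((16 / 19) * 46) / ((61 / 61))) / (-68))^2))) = 210.00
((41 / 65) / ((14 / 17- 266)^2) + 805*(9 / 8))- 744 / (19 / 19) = 213495995459 / 1320934160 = 161.63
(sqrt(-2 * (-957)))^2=1914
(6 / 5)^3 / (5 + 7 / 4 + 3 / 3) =864 / 3875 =0.22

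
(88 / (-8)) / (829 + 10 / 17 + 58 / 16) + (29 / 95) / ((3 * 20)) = -5241007 / 645906900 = -0.01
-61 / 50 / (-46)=61 / 2300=0.03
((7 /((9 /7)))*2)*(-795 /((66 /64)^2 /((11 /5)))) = -5318656 /297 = -17907.93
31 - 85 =-54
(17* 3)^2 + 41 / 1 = 2642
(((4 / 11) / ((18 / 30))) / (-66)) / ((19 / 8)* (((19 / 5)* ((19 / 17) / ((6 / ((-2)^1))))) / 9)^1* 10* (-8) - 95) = 510 / 3616327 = 0.00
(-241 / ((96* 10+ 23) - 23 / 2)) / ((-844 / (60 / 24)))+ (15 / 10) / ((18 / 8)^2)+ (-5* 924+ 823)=-168106936277 / 44277084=-3796.70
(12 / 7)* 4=48 / 7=6.86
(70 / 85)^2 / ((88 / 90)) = 2205 / 3179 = 0.69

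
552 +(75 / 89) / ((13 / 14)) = 639714 / 1157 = 552.91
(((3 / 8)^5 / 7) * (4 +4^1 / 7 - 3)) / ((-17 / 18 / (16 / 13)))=-24057 / 11088896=-0.00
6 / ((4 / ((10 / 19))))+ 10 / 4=3.29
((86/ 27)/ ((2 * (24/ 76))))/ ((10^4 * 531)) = 817/ 860220000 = 0.00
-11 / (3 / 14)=-154 / 3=-51.33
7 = 7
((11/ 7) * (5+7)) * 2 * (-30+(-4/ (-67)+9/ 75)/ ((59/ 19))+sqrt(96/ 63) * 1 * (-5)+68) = 992922216/ 691775 -1760 * sqrt(42)/ 49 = 1202.55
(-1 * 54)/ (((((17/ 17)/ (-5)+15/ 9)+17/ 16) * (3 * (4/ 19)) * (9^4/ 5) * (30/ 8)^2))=-0.00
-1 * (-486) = 486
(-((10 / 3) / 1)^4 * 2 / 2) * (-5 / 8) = 6250 / 81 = 77.16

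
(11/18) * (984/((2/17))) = 15334/3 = 5111.33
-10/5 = -2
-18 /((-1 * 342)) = 0.05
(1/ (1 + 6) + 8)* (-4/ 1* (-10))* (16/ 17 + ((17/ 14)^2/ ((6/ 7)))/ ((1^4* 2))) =977455/ 1666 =586.71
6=6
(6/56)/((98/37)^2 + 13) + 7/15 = 5432201/11508420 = 0.47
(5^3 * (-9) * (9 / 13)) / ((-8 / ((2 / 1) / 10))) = 2025 / 104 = 19.47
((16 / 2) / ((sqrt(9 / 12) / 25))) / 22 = 200 * sqrt(3) / 33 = 10.50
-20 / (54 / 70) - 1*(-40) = 380 / 27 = 14.07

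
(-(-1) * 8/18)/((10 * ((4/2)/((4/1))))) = 4/45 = 0.09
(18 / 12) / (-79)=-3 / 158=-0.02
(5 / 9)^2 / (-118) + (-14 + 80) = 630803 / 9558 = 66.00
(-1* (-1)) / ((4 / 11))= 11 / 4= 2.75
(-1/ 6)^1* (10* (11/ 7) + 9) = -173/ 42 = -4.12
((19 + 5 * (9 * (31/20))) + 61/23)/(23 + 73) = 2803/2944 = 0.95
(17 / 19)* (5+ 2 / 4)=187 / 38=4.92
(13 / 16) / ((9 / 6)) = 13 / 24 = 0.54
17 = 17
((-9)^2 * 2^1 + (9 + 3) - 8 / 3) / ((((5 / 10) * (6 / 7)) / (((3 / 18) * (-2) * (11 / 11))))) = -3598 / 27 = -133.26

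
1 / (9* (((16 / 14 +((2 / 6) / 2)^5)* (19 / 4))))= 24192 / 1182085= 0.02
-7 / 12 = -0.58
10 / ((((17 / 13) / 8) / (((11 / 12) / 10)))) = 286 / 51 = 5.61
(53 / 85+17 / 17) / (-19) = -138 / 1615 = -0.09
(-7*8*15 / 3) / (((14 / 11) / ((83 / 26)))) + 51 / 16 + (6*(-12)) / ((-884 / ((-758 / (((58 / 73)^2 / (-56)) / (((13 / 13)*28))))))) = 453951043423 / 2973776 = 152651.39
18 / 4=9 / 2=4.50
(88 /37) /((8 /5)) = 55 /37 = 1.49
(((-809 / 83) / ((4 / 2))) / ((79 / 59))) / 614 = -47731 / 8051996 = -0.01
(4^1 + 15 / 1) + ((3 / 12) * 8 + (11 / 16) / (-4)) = 20.83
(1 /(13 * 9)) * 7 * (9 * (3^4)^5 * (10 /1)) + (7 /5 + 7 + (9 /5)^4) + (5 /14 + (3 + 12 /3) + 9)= 2135655449622727 /113750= 18774992963.72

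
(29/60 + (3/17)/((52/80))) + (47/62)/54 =1422223/1849770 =0.77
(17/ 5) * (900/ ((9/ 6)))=2040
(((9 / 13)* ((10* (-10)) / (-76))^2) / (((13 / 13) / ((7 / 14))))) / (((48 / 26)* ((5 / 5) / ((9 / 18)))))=1875 / 11552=0.16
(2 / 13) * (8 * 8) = 128 / 13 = 9.85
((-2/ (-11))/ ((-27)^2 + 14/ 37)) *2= 148/ 296857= 0.00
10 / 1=10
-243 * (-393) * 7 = 668493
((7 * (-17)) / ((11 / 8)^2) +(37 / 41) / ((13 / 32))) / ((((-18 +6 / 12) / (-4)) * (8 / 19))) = -74405216 / 2257255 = -32.96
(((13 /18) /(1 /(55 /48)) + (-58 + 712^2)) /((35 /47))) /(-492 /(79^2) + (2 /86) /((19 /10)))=-14993423388142403 /1466873280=-10221348.76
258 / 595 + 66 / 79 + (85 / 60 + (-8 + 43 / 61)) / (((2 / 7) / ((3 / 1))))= -1386727429 / 22938440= -60.45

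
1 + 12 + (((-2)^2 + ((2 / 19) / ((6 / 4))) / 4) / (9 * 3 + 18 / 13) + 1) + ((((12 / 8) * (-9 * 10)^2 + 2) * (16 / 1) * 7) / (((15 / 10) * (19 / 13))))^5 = 2274990116271546770059380068760143126855 / 24669374337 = 92219206097150025587184390000.00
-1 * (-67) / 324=67 / 324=0.21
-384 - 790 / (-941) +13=-348321 / 941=-370.16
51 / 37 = 1.38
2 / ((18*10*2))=1 / 180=0.01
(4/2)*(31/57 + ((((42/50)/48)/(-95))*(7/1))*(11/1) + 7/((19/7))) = 354383/57000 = 6.22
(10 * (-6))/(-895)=12/179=0.07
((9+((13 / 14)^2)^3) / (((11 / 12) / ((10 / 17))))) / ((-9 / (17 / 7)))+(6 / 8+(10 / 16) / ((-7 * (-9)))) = -296617129 / 326123028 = -0.91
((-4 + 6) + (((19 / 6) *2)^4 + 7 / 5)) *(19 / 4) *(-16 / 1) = -122534.89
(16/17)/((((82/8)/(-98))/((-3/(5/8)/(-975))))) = -50176/1132625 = -0.04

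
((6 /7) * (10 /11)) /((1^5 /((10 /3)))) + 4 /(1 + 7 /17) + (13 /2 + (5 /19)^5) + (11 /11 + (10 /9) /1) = 24097084994 /1715936607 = 14.04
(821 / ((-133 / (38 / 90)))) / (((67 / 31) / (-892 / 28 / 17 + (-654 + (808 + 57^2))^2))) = -13965076.61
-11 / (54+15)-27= -1874 / 69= -27.16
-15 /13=-1.15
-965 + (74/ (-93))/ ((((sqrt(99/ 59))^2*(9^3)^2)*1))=-965.00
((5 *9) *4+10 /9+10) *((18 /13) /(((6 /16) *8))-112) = -2494000 /117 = -21316.24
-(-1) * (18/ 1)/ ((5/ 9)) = 162/ 5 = 32.40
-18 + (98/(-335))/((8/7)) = -24463/1340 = -18.26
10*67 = 670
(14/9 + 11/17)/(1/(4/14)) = 674/1071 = 0.63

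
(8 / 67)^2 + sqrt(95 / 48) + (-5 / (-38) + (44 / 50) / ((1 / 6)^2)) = sqrt(285) / 12 + 135722869 / 4264550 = 33.23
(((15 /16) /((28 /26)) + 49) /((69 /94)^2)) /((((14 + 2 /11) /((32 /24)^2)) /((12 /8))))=271444129 /15597036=17.40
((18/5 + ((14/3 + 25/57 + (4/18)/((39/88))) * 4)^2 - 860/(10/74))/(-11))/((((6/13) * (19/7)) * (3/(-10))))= -9117953883094/6435271557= -1416.87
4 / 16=1 / 4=0.25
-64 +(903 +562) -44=1357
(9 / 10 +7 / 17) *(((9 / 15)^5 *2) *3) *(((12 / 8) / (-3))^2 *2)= 162567 / 531250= 0.31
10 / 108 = 5 / 54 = 0.09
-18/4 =-9/2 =-4.50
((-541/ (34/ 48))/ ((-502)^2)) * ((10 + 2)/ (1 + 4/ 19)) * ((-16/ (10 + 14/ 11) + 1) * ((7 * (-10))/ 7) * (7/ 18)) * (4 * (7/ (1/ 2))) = -2.74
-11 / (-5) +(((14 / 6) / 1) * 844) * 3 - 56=5854.20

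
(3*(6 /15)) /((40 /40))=6 /5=1.20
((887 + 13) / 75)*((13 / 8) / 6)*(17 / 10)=221 / 40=5.52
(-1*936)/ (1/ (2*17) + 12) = -31824/ 409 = -77.81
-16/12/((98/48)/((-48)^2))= -73728/49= -1504.65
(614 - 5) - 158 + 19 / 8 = 3627 / 8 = 453.38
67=67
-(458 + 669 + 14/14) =-1128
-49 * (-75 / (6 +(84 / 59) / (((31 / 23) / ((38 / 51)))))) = 541.47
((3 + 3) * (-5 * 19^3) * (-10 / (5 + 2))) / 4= 514425 / 7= 73489.29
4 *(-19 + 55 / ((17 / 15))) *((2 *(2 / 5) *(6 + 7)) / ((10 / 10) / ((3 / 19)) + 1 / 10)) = 626496 / 3281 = 190.95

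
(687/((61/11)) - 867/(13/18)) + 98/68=-28987793/26962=-1075.14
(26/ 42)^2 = 169/ 441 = 0.38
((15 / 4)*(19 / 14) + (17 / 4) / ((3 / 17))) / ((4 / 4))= 4901 / 168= 29.17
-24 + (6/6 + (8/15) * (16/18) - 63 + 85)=-0.53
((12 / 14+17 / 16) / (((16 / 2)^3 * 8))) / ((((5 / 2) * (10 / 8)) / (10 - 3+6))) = 0.00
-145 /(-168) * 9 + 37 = 2507 /56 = 44.77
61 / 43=1.42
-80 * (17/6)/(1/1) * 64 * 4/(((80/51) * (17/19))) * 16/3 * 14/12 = -2315264/9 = -257251.56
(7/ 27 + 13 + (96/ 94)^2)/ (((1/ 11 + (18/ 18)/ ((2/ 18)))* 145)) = 938333/ 86482350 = 0.01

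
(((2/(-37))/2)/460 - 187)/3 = -3182741/51060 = -62.33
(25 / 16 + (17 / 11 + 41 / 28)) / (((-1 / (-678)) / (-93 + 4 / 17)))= -287568.63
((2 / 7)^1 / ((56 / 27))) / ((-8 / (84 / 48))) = -27 / 896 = -0.03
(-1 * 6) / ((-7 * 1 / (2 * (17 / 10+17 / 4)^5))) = 10227229971 / 800000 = 12784.04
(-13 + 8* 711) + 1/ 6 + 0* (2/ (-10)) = 34051/ 6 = 5675.17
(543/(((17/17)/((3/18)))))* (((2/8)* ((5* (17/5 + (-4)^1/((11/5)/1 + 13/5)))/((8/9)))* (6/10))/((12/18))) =376299/1280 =293.98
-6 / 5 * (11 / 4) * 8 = -132 / 5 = -26.40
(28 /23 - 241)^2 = 30415225 /529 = 57495.70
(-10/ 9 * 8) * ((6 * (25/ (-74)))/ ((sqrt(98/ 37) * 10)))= 100 * sqrt(74)/ 777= 1.11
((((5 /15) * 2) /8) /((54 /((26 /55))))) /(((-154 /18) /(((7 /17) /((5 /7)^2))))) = -637 /9256500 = -0.00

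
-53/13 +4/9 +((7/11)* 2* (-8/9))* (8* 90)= -1052995/1287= -818.18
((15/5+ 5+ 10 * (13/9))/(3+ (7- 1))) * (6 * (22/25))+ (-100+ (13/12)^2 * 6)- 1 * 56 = -733271/5400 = -135.79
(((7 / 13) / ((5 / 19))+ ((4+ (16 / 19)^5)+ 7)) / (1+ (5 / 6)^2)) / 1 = 7.95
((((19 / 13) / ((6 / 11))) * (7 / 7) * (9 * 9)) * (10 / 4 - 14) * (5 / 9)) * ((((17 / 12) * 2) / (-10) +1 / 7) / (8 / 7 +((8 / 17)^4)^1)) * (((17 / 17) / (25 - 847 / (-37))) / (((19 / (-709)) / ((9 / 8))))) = -98115457284933 / 684902666240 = -143.25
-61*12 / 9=-244 / 3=-81.33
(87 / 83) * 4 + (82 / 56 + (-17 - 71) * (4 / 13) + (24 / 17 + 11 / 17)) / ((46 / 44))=-4708969 / 256802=-18.34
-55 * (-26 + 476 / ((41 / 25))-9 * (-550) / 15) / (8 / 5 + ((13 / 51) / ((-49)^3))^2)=-21928323616769789100 / 1073489969749943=-20427.13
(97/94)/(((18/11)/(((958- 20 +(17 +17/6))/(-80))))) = -6132049/812160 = -7.55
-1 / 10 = -0.10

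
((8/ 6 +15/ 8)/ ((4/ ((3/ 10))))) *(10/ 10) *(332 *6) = 19173/ 40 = 479.32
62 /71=0.87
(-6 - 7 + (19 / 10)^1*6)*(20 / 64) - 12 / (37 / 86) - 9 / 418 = -219721 / 7733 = -28.41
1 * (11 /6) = 11 /6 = 1.83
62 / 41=1.51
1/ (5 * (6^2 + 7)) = 1/ 215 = 0.00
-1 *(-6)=6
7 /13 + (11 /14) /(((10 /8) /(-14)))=-8.26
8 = 8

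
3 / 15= 1 / 5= 0.20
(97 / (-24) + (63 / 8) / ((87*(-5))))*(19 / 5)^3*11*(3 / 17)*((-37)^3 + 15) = 6747155691892 / 308125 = 21897462.69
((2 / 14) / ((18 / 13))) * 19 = 247 / 126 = 1.96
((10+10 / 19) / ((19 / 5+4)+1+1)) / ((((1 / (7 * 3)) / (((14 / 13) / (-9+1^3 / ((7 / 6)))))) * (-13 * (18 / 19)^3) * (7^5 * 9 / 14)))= 9500 / 380321487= 0.00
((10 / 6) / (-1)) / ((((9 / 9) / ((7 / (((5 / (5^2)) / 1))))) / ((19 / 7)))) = -475 / 3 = -158.33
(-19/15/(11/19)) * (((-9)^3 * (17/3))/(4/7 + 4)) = 3479679/1760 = 1977.09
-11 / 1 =-11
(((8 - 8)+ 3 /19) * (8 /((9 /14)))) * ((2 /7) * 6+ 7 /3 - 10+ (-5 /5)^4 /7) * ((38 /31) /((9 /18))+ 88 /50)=-2123776 /44175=-48.08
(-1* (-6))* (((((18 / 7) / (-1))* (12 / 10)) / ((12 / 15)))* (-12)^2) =-23328 / 7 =-3332.57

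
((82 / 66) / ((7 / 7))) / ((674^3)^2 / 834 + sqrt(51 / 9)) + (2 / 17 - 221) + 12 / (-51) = -90849758662975259632426753721955531673 / 410866160486985765084538581677262151 - 792161 * sqrt(51) / 24168597675705045004972857745721303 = -221.12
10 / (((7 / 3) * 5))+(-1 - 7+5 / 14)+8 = 17 / 14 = 1.21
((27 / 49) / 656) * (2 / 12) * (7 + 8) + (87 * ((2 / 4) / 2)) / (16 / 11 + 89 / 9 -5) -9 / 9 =24535013 / 10093216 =2.43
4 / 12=1 / 3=0.33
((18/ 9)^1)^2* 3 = 12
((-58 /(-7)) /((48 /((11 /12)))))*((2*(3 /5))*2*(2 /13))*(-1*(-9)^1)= 957 /1820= 0.53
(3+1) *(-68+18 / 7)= -1832 / 7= -261.71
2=2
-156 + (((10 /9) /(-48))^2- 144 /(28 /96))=-212191313 /326592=-649.71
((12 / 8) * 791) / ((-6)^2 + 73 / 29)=68817 / 2234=30.80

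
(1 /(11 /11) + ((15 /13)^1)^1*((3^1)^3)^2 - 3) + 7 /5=54636 /65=840.55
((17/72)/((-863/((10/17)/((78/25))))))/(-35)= 25/16963128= 0.00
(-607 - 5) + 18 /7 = -4266 /7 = -609.43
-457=-457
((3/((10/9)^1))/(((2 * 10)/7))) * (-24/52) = -567/1300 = -0.44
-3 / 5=-0.60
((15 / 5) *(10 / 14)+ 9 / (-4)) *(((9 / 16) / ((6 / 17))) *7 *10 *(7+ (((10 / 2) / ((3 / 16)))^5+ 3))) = -139264103275 / 864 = -161185304.72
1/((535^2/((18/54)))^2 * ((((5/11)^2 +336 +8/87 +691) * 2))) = 3509/5315788375595895000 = 0.00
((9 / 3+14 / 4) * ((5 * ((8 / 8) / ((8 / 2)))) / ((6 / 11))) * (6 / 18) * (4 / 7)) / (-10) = -143 / 504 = -0.28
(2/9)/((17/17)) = 2/9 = 0.22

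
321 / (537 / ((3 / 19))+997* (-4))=-321 / 587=-0.55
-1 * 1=-1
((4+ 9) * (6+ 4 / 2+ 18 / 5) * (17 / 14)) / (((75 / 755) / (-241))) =-233229919 / 525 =-444247.46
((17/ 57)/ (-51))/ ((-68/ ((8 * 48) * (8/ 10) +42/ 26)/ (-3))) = -6691/ 83980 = -0.08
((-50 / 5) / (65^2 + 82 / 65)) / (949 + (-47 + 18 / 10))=-3250 / 1241400933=-0.00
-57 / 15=-19 / 5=-3.80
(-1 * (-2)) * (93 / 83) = 186 / 83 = 2.24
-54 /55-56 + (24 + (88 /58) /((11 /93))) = -32146 /1595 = -20.15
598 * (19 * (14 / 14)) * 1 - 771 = 10591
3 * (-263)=-789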